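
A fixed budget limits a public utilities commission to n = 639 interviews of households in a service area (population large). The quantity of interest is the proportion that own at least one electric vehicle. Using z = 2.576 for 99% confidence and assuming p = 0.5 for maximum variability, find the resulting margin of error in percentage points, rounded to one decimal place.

5.1

SE(p̂) = √[p(1−p)/n] = √[0.2500/639] = 0.01978.
E = z × SE = 2.576 × 0.01978 = 0.05095, or 5.1 percentage points.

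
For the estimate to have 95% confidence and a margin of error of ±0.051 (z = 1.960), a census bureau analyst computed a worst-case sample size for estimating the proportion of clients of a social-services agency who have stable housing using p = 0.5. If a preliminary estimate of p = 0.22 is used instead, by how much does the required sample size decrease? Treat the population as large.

Conservative (p = 0.5): n = 1.960² × 0.25 / 0.051² ≈ 369.24 → 370.
Using p = 0.22: p(1−p) = 0.1716, so n = 1.960² × 0.1716 / 0.051² ≈ 253.45 → 254.
Reduction: 370 − 254 = 116.

116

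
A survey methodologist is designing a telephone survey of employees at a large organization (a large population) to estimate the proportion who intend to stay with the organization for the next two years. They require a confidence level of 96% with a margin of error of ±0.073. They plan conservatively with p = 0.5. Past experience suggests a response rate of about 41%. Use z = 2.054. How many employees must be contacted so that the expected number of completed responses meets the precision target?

Completed interviews needed: n₀ = 2.054² × 0.2500 / 0.073² ≈ 197.92 → 198.
At a 41% response rate, contacts needed = 198 / 0.41 ≈ 482.93 → 483.

483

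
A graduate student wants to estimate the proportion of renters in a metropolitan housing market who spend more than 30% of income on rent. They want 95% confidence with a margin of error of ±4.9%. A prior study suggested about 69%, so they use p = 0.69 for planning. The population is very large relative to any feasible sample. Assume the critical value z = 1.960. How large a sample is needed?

With p = 0.69, p(1−p) = 0.2139.
n = z²·p(1−p)/E² = 1.960² × 0.2139 / 0.049² = 3.8416 × 0.2139 / 0.002401 ≈ 342.24.
Rounding up gives n = 343.

343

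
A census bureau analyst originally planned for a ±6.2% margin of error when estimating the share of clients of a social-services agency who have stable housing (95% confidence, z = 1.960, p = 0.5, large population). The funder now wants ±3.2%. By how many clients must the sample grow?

688

At ±6.2%: n = 1.960² × 0.2500 / 0.062² ≈ 249.84 → 250.
At ±3.2%: n = 1.960² × 0.2500 / 0.032² ≈ 937.89 → 938.
Additional respondents: 938 − 250 = 688.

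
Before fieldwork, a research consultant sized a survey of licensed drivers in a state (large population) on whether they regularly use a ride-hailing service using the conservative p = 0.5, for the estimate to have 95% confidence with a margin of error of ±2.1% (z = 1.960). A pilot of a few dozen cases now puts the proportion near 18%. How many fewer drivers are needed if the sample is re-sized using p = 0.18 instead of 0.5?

Conservative (p = 0.5): n = 1.960² × 0.25 / 0.021² ≈ 2177.78 → 2178.
Using p = 0.18: p(1−p) = 0.1476, so n = 1.960² × 0.1476 / 0.021² ≈ 1285.76 → 1286.
Reduction: 2178 − 1286 = 892.

892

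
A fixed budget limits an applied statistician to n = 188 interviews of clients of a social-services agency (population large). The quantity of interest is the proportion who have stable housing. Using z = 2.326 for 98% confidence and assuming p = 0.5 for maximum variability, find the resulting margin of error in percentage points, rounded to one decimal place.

8.5

SE(p̂) = √[p(1−p)/n] = √[0.2500/188] = 0.03647.
E = z × SE = 2.326 × 0.03647 = 0.08482, or 8.5 percentage points.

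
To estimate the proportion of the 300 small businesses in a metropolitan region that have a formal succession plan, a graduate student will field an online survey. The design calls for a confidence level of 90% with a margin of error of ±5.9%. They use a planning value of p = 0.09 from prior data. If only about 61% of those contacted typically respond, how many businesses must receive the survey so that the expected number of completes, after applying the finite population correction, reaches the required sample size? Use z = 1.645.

87

Completed interviews needed (unadjusted): n₀ = 1.645² × 0.0819 / 0.059² ≈ 63.67 → 64.
FPC for N = 300: n = 64 / (1 + 63/300) = 64 / 1.2100 ≈ 52.89 → 53.
At a 61% response rate, contacts needed = 53 / 0.61 ≈ 86.89 → 87.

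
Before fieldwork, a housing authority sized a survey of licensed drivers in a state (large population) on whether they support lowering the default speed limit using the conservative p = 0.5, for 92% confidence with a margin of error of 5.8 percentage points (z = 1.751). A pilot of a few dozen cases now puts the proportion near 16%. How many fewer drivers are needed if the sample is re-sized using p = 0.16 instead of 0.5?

Conservative (p = 0.5): n = 1.751² × 0.25 / 0.058² ≈ 227.85 → 228.
Using p = 0.16: p(1−p) = 0.1344, so n = 1.751² × 0.1344 / 0.058² ≈ 122.49 → 123.
Reduction: 228 − 123 = 105.

105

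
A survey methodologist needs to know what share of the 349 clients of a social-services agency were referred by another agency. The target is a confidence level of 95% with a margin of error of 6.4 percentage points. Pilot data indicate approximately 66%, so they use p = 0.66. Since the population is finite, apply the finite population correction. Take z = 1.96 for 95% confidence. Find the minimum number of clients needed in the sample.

Unadjusted: n₀ = 1.96² × 0.66 × 0.34 / 0.064² ≈ 210.46, so n₀ = 211.
Finite population correction with N = 349: n = n₀ / (1 + (n₀−1)/N) = 211 / (1 + 210/349) = 211 / 1.6017 ≈ 131.73.
Rounding up, n = 132.

132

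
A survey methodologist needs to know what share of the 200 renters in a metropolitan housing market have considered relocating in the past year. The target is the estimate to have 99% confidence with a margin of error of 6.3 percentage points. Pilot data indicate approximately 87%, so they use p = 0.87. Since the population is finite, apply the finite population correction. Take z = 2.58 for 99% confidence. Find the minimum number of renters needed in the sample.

Unadjusted: n₀ = 2.58² × 0.87 × 0.13 / 0.063² ≈ 189.68, so n₀ = 190.
Finite population correction with N = 200: n = n₀ / (1 + (n₀−1)/N) = 190 / (1 + 189/200) = 190 / 1.9450 ≈ 97.69.
Rounding up, n = 98.

98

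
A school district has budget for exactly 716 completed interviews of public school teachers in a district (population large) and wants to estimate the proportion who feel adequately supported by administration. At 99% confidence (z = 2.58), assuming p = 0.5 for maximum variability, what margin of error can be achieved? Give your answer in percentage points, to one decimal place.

4.8

SE(p̂) = √[p(1−p)/n] = √[0.2500/716] = 0.01869.
E = z × SE = 2.58 × 0.01869 = 0.04821, or 4.8 percentage points.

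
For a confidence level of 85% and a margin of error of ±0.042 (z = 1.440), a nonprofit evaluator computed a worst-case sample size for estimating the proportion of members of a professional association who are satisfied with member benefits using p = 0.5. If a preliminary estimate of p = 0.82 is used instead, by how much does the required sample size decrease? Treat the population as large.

Conservative (p = 0.5): n = 1.440² × 0.25 / 0.042² ≈ 293.88 → 294.
Using p = 0.82: p(1−p) = 0.1476, so n = 1.440² × 0.1476 / 0.042² ≈ 173.51 → 174.
Reduction: 294 − 174 = 120.

120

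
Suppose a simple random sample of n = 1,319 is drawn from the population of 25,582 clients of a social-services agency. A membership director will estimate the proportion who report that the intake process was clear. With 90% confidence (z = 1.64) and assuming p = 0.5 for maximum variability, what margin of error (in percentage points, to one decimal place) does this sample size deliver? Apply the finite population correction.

Finite-population factor: (N−n)/(N−1) = (25582−1319)/(25582−1) = 0.9485.
SE(p̂) = √[p(1−p)/n · (N−n)/(N−1)] = √[0.2500/1319 × 0.9485] = 0.01341.
E = z × SE = 1.64 × 0.01341 = 0.02199 ≈ 2.2 percentage points.

2.2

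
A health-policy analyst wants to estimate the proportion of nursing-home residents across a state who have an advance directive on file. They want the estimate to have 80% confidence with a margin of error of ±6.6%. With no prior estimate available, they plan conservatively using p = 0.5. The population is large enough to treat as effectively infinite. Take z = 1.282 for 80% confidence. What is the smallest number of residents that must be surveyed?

95

With p = 0.5, p(1−p) = 0.25.
n = z²·p(1−p)/E² = 1.282² × 0.2500 / 0.066² = 1.6435 × 0.2500 / 0.004356 ≈ 94.33.
Rounding up gives n = 95.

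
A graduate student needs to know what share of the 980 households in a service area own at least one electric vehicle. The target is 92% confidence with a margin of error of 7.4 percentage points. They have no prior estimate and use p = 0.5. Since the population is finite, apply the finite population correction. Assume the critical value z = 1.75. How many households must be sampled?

Unadjusted: n₀ = 1.75² × 0.50 × 0.50 / 0.074² ≈ 139.81, so n₀ = 140.
Finite population correction with N = 980: n = n₀ / (1 + (n₀−1)/N) = 140 / (1 + 139/980) = 140 / 1.1418 ≈ 122.61.
Rounding up, n = 123.

123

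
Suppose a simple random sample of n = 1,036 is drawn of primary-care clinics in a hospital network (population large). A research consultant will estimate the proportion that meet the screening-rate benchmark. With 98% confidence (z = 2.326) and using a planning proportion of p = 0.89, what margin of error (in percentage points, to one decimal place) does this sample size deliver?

2.3

SE(p̂) = √[p(1−p)/n] = √[0.0979/1036] = 0.00972.
E = z × SE = 2.326 × 0.00972 = 0.02261, or 2.3 percentage points.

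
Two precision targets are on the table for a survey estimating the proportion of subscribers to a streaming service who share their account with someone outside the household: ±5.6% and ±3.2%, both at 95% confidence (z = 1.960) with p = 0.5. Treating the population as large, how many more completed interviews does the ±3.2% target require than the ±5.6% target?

At ±5.6%: n = 1.960² × 0.2500 / 0.056² ≈ 306.25 → 307.
At ±3.2%: n = 1.960² × 0.2500 / 0.032² ≈ 937.89 → 938.
Additional respondents: 938 − 307 = 631.

631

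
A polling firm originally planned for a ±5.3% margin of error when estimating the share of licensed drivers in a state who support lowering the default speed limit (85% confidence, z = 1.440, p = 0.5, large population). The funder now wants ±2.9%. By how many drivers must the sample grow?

432

At ±5.3%: n = 1.440² × 0.2500 / 0.053² ≈ 184.55 → 185.
At ±2.9%: n = 1.440² × 0.2500 / 0.029² ≈ 616.41 → 617.
Additional respondents: 617 − 185 = 432.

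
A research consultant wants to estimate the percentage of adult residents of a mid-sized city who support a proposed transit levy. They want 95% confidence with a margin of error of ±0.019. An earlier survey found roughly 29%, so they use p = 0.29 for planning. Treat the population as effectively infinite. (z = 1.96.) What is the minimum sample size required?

With p = 0.29, p(1−p) = 0.2059.
n = z²·p(1−p)/E² = 1.96² × 0.2059 / 0.019² = 3.8416 × 0.2059 / 0.000361 ≈ 2191.10.
Rounding up gives n = 2192.

2192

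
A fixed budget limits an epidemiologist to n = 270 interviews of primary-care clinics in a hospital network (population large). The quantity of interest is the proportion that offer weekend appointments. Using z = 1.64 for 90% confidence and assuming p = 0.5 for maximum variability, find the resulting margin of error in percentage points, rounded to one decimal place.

5.0

SE(p̂) = √[p(1−p)/n] = √[0.2500/270] = 0.03043.
E = z × SE = 1.64 × 0.03043 = 0.04990, or 5.0 percentage points.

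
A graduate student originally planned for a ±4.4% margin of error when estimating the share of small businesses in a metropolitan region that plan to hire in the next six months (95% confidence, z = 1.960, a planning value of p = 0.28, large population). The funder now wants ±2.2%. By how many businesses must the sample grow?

1200

At ±4.4%: n = 1.960² × 0.2016 / 0.044² ≈ 400.03 → 401.
At ±2.2%: n = 1.960² × 0.2016 / 0.022² ≈ 1600.14 → 1601.
Additional respondents: 1601 − 401 = 1200.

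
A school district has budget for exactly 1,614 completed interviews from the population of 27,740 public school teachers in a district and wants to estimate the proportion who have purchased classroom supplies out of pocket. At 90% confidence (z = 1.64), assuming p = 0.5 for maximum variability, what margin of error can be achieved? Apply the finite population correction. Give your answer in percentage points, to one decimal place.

2.0

Finite-population factor: (N−n)/(N−1) = (27740−1614)/(27740−1) = 0.9419.
SE(p̂) = √[p(1−p)/n · (N−n)/(N−1)] = √[0.2500/1614 × 0.9419] = 0.01208.
E = z × SE = 1.64 × 0.01208 = 0.01981 ≈ 2.0 percentage points.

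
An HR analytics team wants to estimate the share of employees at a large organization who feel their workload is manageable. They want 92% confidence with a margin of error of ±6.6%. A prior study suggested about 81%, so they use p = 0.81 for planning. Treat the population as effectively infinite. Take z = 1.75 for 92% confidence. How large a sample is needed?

With p = 0.81, p(1−p) = 0.1539.
n = z²·p(1−p)/E² = 1.75² × 0.1539 / 0.066² = 3.0625 × 0.1539 / 0.004356 ≈ 108.20.
Rounding up gives n = 109.

109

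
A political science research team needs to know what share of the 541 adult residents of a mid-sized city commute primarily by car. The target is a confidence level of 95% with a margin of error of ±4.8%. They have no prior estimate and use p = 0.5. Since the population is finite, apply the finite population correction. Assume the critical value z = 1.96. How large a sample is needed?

236

Unadjusted: n₀ = 1.96² × 0.50 × 0.50 / 0.048² ≈ 416.84, so n₀ = 417.
Finite population correction with N = 541: n = n₀ / (1 + (n₀−1)/N) = 417 / (1 + 416/541) = 417 / 1.7689 ≈ 235.73.
Rounding up, n = 236.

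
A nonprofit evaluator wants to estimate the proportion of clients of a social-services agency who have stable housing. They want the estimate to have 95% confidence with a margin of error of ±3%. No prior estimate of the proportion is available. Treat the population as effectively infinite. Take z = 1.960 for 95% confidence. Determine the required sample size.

With no prior estimate, use p = 0.5, giving p(1−p) = 0.25.
n = z²·p(1−p)/E² = 1.960² × 0.2500 / 0.030² = 3.8416 × 0.2500 / 0.000900 ≈ 1067.11.
Rounding up gives n = 1068.

1068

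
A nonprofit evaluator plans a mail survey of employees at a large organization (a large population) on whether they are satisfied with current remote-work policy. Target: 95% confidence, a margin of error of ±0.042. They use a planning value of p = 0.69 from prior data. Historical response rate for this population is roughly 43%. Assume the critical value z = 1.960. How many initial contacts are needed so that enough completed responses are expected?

Completed interviews needed: n₀ = 1.960² × 0.2139 / 0.042² ≈ 465.83 → 466.
At a 43% response rate, contacts needed = 466 / 0.43 ≈ 1083.72 → 1084.

1084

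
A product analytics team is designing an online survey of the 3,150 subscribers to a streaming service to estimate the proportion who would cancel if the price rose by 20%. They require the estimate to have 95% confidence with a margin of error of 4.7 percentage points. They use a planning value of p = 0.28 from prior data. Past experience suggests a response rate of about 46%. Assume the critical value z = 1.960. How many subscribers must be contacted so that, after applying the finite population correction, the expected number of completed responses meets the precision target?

687

Completed interviews needed (unadjusted): n₀ = 1.960² × 0.2016 / 0.047² ≈ 350.60 → 351.
FPC for N = 3,150: n = 351 / (1 + 350/3150) = 351 / 1.1111 ≈ 315.90 → 316.
At a 46% response rate, contacts needed = 316 / 0.46 ≈ 686.96 → 687.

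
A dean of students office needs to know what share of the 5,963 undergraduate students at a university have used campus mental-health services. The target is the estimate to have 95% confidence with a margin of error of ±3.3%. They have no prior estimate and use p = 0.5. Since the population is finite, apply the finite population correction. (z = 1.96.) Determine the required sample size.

769

Unadjusted: n₀ = 1.96² × 0.50 × 0.50 / 0.033² ≈ 881.91, so n₀ = 882.
Finite population correction with N = 5,963: n = n₀ / (1 + (n₀−1)/N) = 882 / (1 + 881/5963) = 882 / 1.1477 ≈ 768.46.
Rounding up, n = 769.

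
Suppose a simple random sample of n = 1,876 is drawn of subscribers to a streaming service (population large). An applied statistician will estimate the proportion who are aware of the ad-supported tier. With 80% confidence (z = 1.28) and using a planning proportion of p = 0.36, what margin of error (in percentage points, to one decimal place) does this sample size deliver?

SE(p̂) = √[p(1−p)/n] = √[0.2304/1876] = 0.01108.
E = z × SE = 1.28 × 0.01108 = 0.01419, or 1.4 percentage points.

1.4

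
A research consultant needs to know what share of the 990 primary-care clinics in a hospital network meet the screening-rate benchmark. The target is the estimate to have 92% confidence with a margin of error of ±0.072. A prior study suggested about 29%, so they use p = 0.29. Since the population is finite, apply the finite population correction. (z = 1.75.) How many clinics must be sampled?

Unadjusted: n₀ = 1.75² × 0.29 × 0.71 / 0.072² ≈ 121.64, so n₀ = 122.
Finite population correction with N = 990: n = n₀ / (1 + (n₀−1)/N) = 122 / (1 + 121/990) = 122 / 1.1222 ≈ 108.71.
Rounding up, n = 109.

109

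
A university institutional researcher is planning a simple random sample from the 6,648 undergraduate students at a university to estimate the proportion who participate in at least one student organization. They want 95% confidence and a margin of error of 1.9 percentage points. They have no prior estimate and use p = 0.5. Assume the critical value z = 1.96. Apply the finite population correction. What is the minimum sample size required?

1901

Unadjusted: n₀ = 1.96² × 0.50 × 0.50 / 0.019² ≈ 2660.39, so n₀ = 2661.
Finite population correction with N = 6,648: n = n₀ / (1 + (n₀−1)/N) = 2661 / (1 + 2660/6648) = 2661 / 1.4001 ≈ 1900.55.
Rounding up, n = 1901.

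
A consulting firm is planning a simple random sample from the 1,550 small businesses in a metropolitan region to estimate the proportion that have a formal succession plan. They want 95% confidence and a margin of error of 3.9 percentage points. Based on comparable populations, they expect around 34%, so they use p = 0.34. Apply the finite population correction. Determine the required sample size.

416

For 95% confidence, z = 1.960.
Unadjusted: n₀ = 1.960² × 0.34 × 0.66 / 0.039² ≈ 566.77, so n₀ = 567.
Finite population correction with N = 1,550: n = n₀ / (1 + (n₀−1)/N) = 567 / (1 + 566/1550) = 567 / 1.3652 ≈ 415.34.
Rounding up, n = 416.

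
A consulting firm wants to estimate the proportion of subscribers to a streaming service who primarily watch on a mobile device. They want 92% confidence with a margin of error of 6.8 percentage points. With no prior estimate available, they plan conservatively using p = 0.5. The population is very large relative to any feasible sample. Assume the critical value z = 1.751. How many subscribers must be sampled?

With p = 0.5, p(1−p) = 0.25.
n = z²·p(1−p)/E² = 1.751² × 0.2500 / 0.068² = 3.0660 × 0.2500 / 0.004624 ≈ 165.77.
Rounding up gives n = 166.

166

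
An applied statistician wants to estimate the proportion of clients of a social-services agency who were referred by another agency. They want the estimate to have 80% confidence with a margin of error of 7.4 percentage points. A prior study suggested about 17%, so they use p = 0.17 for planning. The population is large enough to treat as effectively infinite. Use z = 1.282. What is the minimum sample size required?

With p = 0.17, p(1−p) = 0.1411.
n = z²·p(1−p)/E² = 1.282² × 0.1411 / 0.074² = 1.6435 × 0.1411 / 0.005476 ≈ 42.35.
Rounding up gives n = 43.

43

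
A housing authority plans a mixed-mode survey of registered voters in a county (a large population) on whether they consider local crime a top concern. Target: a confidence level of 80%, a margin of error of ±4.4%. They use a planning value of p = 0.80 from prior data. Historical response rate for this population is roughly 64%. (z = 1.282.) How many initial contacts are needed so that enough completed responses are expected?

Completed interviews needed: n₀ = 1.282² × 0.1600 / 0.044² ≈ 135.83 → 136.
At a 64% response rate, contacts needed = 136 / 0.64 ≈ 212.50 → 213.

213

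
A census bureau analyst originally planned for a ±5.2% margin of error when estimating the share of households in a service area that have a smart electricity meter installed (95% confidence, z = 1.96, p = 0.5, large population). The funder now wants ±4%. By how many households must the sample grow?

245

At ±5.2%: n = 1.96² × 0.2500 / 0.052² ≈ 355.18 → 356.
At ±4%: n = 1.96² × 0.2500 / 0.040² ≈ 600.25 → 601.
Additional respondents: 601 − 356 = 245.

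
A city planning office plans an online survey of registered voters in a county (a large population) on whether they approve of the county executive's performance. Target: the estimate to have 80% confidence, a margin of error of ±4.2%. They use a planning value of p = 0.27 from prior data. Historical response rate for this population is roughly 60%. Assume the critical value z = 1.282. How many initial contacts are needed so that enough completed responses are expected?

307

Completed interviews needed: n₀ = 1.282² × 0.1971 / 0.042² ≈ 183.64 → 184.
At a 60% response rate, contacts needed = 184 / 0.60 ≈ 306.67 → 307.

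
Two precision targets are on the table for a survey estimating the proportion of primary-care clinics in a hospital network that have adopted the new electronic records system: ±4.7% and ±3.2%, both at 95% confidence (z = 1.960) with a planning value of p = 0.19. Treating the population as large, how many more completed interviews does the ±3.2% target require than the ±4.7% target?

310

At ±4.7%: n = 1.960² × 0.1539 / 0.047² ≈ 267.64 → 268.
At ±3.2%: n = 1.960² × 0.1539 / 0.032² ≈ 577.37 → 578.
Additional respondents: 578 − 268 = 310.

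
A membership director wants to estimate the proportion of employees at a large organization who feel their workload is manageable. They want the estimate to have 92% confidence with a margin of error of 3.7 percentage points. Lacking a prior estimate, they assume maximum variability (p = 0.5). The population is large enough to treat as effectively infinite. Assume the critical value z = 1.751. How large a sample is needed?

With p = 0.5, p(1−p) = 0.25.
n = z²·p(1−p)/E² = 1.751² × 0.2500 / 0.037² = 3.0660 × 0.2500 / 0.001369 ≈ 559.90.
Rounding up gives n = 560.

560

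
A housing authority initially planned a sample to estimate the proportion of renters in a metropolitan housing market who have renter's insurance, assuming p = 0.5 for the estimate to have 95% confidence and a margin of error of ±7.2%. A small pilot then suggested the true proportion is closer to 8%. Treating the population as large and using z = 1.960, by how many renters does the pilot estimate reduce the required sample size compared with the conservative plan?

131

Conservative (p = 0.5): n = 1.960² × 0.25 / 0.072² ≈ 185.26 → 186.
Using p = 0.08: p(1−p) = 0.0736, so n = 1.960² × 0.0736 / 0.072² ≈ 54.54 → 55.
Reduction: 186 − 55 = 131.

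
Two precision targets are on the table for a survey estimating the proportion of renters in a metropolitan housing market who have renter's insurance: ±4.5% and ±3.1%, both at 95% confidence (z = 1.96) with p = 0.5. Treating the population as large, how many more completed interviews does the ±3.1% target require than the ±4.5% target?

525

At ±4.5%: n = 1.96² × 0.2500 / 0.045² ≈ 474.27 → 475.
At ±3.1%: n = 1.96² × 0.2500 / 0.031² ≈ 999.38 → 1000.
Additional respondents: 1000 − 475 = 525.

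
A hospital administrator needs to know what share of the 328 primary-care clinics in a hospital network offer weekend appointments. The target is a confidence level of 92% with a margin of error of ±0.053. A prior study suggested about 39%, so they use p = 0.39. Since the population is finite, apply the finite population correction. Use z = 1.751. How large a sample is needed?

Unadjusted: n₀ = 1.751² × 0.39 × 0.61 / 0.053² ≈ 259.67, so n₀ = 260.
Finite population correction with N = 328: n = n₀ / (1 + (n₀−1)/N) = 260 / (1 + 259/328) = 260 / 1.7896 ≈ 145.28.
Rounding up, n = 146.

146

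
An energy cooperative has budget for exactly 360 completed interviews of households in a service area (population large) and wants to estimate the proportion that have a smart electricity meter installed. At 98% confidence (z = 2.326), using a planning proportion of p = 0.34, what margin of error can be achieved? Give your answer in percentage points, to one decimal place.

SE(p̂) = √[p(1−p)/n] = √[0.2244/360] = 0.02497.
E = z × SE = 2.326 × 0.02497 = 0.05807, or 5.8 percentage points.

5.8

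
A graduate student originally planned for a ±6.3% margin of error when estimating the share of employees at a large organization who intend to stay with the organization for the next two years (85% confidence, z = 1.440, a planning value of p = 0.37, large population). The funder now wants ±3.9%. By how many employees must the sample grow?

196

At ±6.3%: n = 1.440² × 0.2331 / 0.063² ≈ 121.78 → 122.
At ±3.9%: n = 1.440² × 0.2331 / 0.039² ≈ 317.79 → 318.
Additional respondents: 318 − 122 = 196.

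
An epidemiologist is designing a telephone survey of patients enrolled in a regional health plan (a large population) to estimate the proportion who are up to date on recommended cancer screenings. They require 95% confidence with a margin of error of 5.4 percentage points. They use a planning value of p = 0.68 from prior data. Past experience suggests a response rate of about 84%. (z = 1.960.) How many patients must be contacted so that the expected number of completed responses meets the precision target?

342

Completed interviews needed: n₀ = 1.960² × 0.2176 / 0.054² ≈ 286.67 → 287.
At an 84% response rate, contacts needed = 287 / 0.84 ≈ 341.67 → 342.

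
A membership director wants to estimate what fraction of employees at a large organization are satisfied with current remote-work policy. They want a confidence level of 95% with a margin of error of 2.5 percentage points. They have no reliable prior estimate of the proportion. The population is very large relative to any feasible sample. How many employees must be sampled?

For 95% confidence, z = 1.960.
With no prior estimate, use p = 0.5, giving p(1−p) = 0.25.
n = z²·p(1−p)/E² = 1.960² × 0.2500 / 0.025² = 3.8416 × 0.2500 / 0.000625 ≈ 1536.64.
Rounding up gives n = 1537.

1537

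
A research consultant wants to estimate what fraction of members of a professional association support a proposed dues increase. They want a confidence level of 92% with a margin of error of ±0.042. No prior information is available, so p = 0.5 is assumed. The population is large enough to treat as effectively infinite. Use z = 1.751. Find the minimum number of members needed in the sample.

435

With p = 0.5, p(1−p) = 0.25.
n = z²·p(1−p)/E² = 1.751² × 0.2500 / 0.042² = 3.0660 × 0.2500 / 0.001764 ≈ 434.52.
Rounding up gives n = 435.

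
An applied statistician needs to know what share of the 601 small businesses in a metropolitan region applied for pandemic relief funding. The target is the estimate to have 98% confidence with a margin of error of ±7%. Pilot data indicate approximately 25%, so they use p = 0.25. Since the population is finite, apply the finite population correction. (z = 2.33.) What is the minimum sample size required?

Unadjusted: n₀ = 2.33² × 0.25 × 0.75 / 0.070² ≈ 207.74, so n₀ = 208.
Finite population correction with N = 601: n = n₀ / (1 + (n₀−1)/N) = 208 / (1 + 207/601) = 208 / 1.3444 ≈ 154.71.
Rounding up, n = 155.

155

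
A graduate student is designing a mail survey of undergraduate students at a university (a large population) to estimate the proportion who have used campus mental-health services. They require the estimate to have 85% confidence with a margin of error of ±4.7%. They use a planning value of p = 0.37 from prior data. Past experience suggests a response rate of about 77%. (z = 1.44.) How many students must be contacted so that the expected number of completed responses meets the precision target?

Completed interviews needed: n₀ = 1.44² × 0.2331 / 0.047² ≈ 218.81 → 219.
At a 77% response rate, contacts needed = 219 / 0.77 ≈ 284.42 → 285.

285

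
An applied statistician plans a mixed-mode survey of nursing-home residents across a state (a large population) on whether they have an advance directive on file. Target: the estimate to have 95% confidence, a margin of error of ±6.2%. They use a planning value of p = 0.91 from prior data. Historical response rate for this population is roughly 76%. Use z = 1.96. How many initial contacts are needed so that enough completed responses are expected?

108

Completed interviews needed: n₀ = 1.96² × 0.0819 / 0.062² ≈ 81.85 → 82.
At a 76% response rate, contacts needed = 82 / 0.76 ≈ 107.89 → 108.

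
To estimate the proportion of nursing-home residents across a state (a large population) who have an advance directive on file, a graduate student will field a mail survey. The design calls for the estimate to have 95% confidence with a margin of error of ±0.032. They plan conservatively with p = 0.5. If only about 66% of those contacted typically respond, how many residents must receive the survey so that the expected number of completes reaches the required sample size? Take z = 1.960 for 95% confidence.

Completed interviews needed: n₀ = 1.960² × 0.2500 / 0.032² ≈ 937.89 → 938.
At a 66% response rate, contacts needed = 938 / 0.66 ≈ 1421.21 → 1422.

1422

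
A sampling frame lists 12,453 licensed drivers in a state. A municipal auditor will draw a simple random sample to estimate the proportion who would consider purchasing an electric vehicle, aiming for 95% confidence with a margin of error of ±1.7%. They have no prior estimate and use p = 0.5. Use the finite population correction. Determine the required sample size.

For 95% confidence, z = 1.960.
Unadjusted: n₀ = 1.960² × 0.50 × 0.50 / 0.017² ≈ 3323.18, so n₀ = 3324.
Finite population correction with N = 12,453: n = n₀ / (1 + (n₀−1)/N) = 3324 / (1 + 3323/12453) = 3324 / 1.2668 ≈ 2623.84.
Rounding up, n = 2624.

2624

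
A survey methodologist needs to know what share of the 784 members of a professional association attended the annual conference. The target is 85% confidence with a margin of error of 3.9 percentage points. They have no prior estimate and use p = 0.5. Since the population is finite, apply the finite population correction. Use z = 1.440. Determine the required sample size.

238

Unadjusted: n₀ = 1.440² × 0.50 × 0.50 / 0.039² ≈ 340.83, so n₀ = 341.
Finite population correction with N = 784: n = n₀ / (1 + (n₀−1)/N) = 341 / (1 + 340/784) = 341 / 1.4337 ≈ 237.85.
Rounding up, n = 238.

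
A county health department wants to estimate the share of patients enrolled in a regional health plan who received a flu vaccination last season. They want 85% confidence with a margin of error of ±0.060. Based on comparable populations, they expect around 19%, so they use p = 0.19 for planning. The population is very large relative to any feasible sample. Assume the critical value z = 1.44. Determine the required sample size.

89

With p = 0.19, p(1−p) = 0.1539.
n = z²·p(1−p)/E² = 1.44² × 0.1539 / 0.060² = 2.0736 × 0.1539 / 0.003600 ≈ 88.65.
Rounding up gives n = 89.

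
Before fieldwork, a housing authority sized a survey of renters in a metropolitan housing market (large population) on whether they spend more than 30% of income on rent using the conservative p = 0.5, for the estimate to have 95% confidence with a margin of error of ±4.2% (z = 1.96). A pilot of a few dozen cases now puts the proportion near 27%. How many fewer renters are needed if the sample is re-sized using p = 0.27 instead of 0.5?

115

Conservative (p = 0.5): n = 1.96² × 0.25 / 0.042² ≈ 544.44 → 545.
Using p = 0.27: p(1−p) = 0.1971, so n = 1.96² × 0.1971 / 0.042² ≈ 429.24 → 430.
Reduction: 545 − 430 = 115.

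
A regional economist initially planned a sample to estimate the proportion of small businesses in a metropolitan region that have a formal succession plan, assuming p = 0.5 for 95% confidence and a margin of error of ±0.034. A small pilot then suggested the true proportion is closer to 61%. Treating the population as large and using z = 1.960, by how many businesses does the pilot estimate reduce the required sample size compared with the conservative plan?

40

Conservative (p = 0.5): n = 1.960² × 0.25 / 0.034² ≈ 830.80 → 831.
Using p = 0.61: p(1−p) = 0.2379, so n = 1.960² × 0.2379 / 0.034² ≈ 790.59 → 791.
Reduction: 831 − 791 = 40.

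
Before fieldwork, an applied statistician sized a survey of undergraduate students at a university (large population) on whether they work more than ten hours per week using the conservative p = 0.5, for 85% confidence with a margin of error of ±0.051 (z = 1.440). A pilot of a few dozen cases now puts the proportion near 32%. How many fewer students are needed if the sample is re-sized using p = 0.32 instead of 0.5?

26

Conservative (p = 0.5): n = 1.440² × 0.25 / 0.051² ≈ 199.31 → 200.
Using p = 0.32: p(1−p) = 0.2176, so n = 1.440² × 0.2176 / 0.051² ≈ 173.48 → 174.
Reduction: 200 − 174 = 26.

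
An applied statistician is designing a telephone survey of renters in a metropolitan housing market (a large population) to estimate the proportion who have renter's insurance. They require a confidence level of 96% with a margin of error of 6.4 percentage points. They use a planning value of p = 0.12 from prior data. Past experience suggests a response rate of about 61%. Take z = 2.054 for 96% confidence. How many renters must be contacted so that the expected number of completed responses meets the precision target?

179

Completed interviews needed: n₀ = 2.054² × 0.1056 / 0.064² ≈ 108.77 → 109.
At a 61% response rate, contacts needed = 109 / 0.61 ≈ 178.69 → 179.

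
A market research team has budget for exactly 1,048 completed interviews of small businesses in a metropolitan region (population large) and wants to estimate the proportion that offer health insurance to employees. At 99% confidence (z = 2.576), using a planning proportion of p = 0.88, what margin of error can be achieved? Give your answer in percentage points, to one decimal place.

2.6

SE(p̂) = √[p(1−p)/n] = √[0.1056/1048] = 0.01004.
E = z × SE = 2.576 × 0.01004 = 0.02586, or 2.6 percentage points.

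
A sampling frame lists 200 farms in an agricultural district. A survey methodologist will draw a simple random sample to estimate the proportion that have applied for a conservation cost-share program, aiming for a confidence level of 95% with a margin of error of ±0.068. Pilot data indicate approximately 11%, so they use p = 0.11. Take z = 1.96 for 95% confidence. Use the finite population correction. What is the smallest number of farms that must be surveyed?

Unadjusted: n₀ = 1.96² × 0.11 × 0.89 / 0.068² ≈ 81.33, so n₀ = 82.
Finite population correction with N = 200: n = n₀ / (1 + (n₀−1)/N) = 82 / (1 + 81/200) = 82 / 1.4050 ≈ 58.36.
Rounding up, n = 59.

59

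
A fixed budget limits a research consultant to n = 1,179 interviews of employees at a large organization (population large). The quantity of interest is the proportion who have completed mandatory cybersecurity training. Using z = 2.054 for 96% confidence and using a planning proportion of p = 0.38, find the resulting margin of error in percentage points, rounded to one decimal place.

2.9

SE(p̂) = √[p(1−p)/n] = √[0.2356/1179] = 0.01414.
E = z × SE = 2.054 × 0.01414 = 0.02904, or 2.9 percentage points.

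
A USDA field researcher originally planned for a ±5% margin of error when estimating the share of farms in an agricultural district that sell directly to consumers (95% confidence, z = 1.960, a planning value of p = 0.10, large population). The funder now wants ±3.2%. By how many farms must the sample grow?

At ±5%: n = 1.960² × 0.0900 / 0.050² ≈ 138.30 → 139.
At ±3.2%: n = 1.960² × 0.0900 / 0.032² ≈ 337.64 → 338.
Additional respondents: 338 − 139 = 199.

199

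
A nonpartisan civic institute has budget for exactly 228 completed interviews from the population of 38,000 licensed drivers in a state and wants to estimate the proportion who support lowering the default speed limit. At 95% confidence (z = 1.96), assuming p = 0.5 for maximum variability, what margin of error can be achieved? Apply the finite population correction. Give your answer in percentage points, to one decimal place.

Finite-population factor: (N−n)/(N−1) = (38000−228)/(38000−1) = 0.9940.
SE(p̂) = √[p(1−p)/n · (N−n)/(N−1)] = √[0.2500/228 × 0.9940] = 0.03301.
E = z × SE = 1.96 × 0.03301 = 0.06471 ≈ 6.5 percentage points.

6.5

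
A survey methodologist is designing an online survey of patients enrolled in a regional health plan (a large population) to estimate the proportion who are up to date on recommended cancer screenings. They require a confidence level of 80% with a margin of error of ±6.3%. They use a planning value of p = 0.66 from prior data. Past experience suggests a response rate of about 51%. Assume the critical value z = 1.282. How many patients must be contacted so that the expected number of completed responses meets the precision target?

Completed interviews needed: n₀ = 1.282² × 0.2244 / 0.063² ≈ 92.92 → 93.
At a 51% response rate, contacts needed = 93 / 0.51 ≈ 182.35 → 183.

183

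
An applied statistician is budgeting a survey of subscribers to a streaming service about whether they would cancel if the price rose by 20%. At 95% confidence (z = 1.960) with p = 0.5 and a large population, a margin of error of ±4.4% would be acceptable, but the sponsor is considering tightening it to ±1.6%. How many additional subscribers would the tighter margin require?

3255

At ±4.4%: n = 1.960² × 0.2500 / 0.044² ≈ 496.07 → 497.
At ±1.6%: n = 1.960² × 0.2500 / 0.016² ≈ 3751.56 → 3752.
Additional respondents: 3752 − 497 = 3255.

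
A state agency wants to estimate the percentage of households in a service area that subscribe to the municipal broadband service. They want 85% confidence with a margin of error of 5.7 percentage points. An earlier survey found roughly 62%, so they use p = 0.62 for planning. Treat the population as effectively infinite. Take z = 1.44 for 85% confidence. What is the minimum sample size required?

With p = 0.62, p(1−p) = 0.2356.
n = z²·p(1−p)/E² = 1.44² × 0.2356 / 0.057² = 2.0736 × 0.2356 / 0.003249 ≈ 150.37.
Rounding up gives n = 151.

151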